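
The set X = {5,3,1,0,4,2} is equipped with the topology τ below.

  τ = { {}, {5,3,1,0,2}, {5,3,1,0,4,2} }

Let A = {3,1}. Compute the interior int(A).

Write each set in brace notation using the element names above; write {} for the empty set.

{}

open subsets of A: {}; so int(A) = {}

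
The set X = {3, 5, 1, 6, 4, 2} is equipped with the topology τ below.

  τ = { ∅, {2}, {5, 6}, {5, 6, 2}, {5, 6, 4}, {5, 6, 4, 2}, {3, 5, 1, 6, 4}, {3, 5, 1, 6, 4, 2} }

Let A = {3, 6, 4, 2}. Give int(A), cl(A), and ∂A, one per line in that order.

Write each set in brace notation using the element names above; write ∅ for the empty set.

int(A) = {2}
cl(A)  = {3, 5, 1, 6, 4, 2}
∂A     = {3, 5, 1, 6, 4}

opens ⊆ A: ∅, {2}; union → int = {2}
complement {5, 1}; its interior ∅; cl(A) = X∖∅ = {3, 5, 1, 6, 4, 2}
boundary = {3, 5, 1, 6, 4, 2} ∖ {2} = {3, 5, 1, 6, 4}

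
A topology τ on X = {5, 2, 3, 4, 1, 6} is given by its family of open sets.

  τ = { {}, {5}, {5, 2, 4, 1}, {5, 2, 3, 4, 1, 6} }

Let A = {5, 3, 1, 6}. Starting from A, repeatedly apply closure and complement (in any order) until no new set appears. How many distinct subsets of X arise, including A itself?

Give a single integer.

complement {2, 4}; its interior {}; cl(A) = X∖{} = {5, 2, 3, 4, 1, 6}
With k = closure, c = complement:
  1. A     = {5, 3, 1, 6}
  2. kA    = {5, 2, 3, 4, 1, 6}
  3. cA    = {2, 4}
  4. ckA   = {}
  5. kcA   = {2, 3, 4, 1, 6}
  6. ckcA  = {5}
k, c of each give nothing new

6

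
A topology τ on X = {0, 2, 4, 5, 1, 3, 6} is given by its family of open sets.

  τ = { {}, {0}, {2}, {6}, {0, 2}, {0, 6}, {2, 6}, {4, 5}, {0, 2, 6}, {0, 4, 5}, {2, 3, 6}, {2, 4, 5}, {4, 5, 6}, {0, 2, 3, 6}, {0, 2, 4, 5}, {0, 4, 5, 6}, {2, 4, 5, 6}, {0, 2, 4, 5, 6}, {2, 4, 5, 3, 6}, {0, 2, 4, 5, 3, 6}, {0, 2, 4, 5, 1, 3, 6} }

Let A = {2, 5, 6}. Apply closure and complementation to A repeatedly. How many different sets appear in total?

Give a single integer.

closure: X∖int(X∖A) = X∖{0} = {2, 4, 5, 1, 3, 6}
Let k=closure and c=complement:
  1. A     = {2, 5, 6}
  2. kA    = {2, 4, 5, 1, 3, 6}
  3. cA    = {0, 4, 1, 3}
  4. ckA   = {0}
  5. kcA   = {0, 4, 5, 1, 3}
  6. kckA  = {0, 1}
  7. ckcA  = {2, 6}
  8. ckckA = {2, 4, 5, 3, 6}
  9. kckcA = {2, 1, 3, 6}
  10. ckckcA = {0, 4, 5}
  11. kckckcA = {0, 4, 5, 1}
  12. ckckckcA = {2, 3, 6}
— saturated at 12

12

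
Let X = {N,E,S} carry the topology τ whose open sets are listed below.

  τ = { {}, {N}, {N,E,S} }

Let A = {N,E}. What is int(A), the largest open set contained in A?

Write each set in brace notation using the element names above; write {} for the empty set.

U open, U⊆A: {}, {N}. int(A) = ⋃ = {N}

{N}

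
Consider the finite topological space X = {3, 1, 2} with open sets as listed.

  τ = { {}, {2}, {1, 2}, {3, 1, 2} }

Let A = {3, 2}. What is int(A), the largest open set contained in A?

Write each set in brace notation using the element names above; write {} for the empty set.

opens ⊆ A: {}, {2}; union → int = {2}

{2}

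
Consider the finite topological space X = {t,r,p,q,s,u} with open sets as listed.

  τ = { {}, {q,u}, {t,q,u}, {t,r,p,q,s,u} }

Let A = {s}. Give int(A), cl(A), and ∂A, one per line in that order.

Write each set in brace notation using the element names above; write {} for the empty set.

int(A) = {}
cl(A)  = {r,p,s}
∂A     = {r,p,s}

open subsets of A: {}; so int(A) = {}
closure: X∖int(X∖A) = X∖{t,q,u} = {r,p,s}
∂A = {r,p,s} minus {} = {r,p,s}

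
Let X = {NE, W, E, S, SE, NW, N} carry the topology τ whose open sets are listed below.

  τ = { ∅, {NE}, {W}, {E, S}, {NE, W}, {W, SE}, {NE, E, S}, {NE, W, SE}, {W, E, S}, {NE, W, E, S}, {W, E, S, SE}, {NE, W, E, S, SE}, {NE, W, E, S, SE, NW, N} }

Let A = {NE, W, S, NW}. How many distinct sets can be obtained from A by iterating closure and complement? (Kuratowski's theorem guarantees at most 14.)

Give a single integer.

complement {E, SE, N}; its interior ∅; cl(A) = X∖∅ = {NE, W, E, S, SE, NW, N}
With k = closure, c = complement:
  1. A     = {NE, W, S, NW}
  2. kA    = {NE, W, E, S, SE, NW, N}
  3. cA    = {E, SE, N}
  4. ckA   = ∅
  5. kcA   = {E, S, SE, NW, N}
  6. ckcA  = {NE, W}
  7. kckcA = {NE, W, SE, NW, N}
  8. ckckcA = {E, S}
  9. kckckcA = {E, S, NW, N}
  10. ckckckcA = {NE, W, SE}
k, c of each give nothing new

10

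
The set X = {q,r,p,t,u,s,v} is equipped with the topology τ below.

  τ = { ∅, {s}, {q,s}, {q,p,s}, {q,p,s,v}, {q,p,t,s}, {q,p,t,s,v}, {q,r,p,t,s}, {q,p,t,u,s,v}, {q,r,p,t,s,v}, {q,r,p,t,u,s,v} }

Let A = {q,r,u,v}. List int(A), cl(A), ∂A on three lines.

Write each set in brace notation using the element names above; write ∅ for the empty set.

int(A) = ∅
cl(A)  = {q,r,p,t,u,v}
∂A     = {q,r,p,t,u,v}

open subsets of A: ∅; so int(A) = ∅
closure: X∖int(X∖A) = X∖{s} = {q,r,p,t,u,v}
∂A = {q,r,p,t,u,v} minus ∅ = {q,r,p,t,u,v}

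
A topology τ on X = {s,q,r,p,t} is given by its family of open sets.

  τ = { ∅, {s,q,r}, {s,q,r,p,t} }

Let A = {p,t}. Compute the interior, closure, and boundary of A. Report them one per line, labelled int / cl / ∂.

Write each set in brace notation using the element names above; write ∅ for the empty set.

opens ⊆ A: ∅; union → int = ∅
complement {s,q,r}; its interior {s,q,r}; cl(A) = X∖{s,q,r} = {p,t}
boundary = {p,t} ∖ ∅ = {p,t}

int(A) = ∅
cl(A)  = {p,t}
∂A     = {p,t}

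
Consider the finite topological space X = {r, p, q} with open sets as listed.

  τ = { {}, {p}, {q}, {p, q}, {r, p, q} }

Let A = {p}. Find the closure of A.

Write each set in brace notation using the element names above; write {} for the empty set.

{r, p}

complement {r, q}; its interior {q}; cl(A) = X∖{q} = {r, p}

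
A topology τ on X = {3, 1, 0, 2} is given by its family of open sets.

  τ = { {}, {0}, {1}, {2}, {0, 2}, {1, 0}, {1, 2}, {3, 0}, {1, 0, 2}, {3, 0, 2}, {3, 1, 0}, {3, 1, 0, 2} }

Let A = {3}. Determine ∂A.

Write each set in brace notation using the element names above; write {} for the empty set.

opens ⊆ A: {}; union → int = {}
complement {1, 0, 2}; its interior {1, 0, 2}; cl(A) = X∖{1, 0, 2} = {3}
boundary = {3} ∖ {} = {3}

{3}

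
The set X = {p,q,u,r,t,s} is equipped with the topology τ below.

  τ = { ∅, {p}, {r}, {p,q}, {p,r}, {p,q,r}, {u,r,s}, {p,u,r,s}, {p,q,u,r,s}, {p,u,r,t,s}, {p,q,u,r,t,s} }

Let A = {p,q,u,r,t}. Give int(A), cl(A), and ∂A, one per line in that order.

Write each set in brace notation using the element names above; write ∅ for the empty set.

interior: largest open inside A is {p,q,r} (from ∅, {r}, {p}, {p,r}, {p,q}, {p,q,r})
cl via duality: int({s}) = ∅, so X∖∅ = {p,q,u,r,t,s}
cl∖int = {u,t,s}

int(A) = {p,q,r}
cl(A)  = {p,q,u,r,t,s}
∂A     = {u,t,s}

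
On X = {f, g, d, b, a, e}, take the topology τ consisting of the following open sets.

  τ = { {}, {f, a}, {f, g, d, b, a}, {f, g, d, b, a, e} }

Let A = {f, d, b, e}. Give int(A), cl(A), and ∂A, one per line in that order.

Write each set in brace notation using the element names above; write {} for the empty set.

int(A) = {}
cl(A)  = {f, g, d, b, a, e}
∂A     = {f, g, d, b, a, e}

U open, U⊆A: {}. int(A) = ⋃ = {}
X∖A={g, a}, int(X∖A)={}, hence cl(A)={f, g, d, b, a, e}
∂A: remove int from cl → {f, g, d, b, a, e}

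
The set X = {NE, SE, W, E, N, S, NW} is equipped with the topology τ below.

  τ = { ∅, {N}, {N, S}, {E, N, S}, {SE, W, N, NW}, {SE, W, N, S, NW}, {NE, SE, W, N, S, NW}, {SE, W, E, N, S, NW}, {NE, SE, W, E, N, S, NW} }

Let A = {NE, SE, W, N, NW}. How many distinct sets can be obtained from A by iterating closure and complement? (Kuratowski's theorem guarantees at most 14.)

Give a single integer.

X∖A={E, S}, int(X∖A)=∅, hence cl(A)={NE, SE, W, E, N, S, NW}
Orbit (k=closure, c=complement):
  1. A     = {NE, SE, W, N, NW}
  2. kA    = {NE, SE, W, E, N, S, NW}
  3. cA    = {E, S}
  4. ckA   = ∅
  5. kcA   = {NE, E, S}
  6. ckcA  = {SE, W, N, NW}
(closed under both — stop)

6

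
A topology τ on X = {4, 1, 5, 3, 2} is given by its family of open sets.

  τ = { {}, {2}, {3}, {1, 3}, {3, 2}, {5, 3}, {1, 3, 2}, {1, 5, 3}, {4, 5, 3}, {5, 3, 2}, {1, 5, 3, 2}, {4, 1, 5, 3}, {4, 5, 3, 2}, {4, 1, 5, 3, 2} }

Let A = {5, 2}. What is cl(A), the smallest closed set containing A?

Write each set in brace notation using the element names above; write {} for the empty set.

complement {4, 1, 3}; its interior {1, 3}; cl(A) = X∖{1, 3} = {4, 5, 2}

{4, 5, 2}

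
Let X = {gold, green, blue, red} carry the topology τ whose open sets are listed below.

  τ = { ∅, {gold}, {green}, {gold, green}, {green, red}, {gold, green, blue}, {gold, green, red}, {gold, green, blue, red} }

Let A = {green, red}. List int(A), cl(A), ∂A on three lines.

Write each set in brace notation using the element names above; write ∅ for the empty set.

open subsets of A: ∅, {green}, {green, red}; so int(A) = {green, red}
closure: X∖int(X∖A) = X∖{gold} = {green, blue, red}
∂A = {green, blue, red} minus {green, red} = {blue}

int(A) = {green, red}
cl(A)  = {green, blue, red}
∂A     = {blue}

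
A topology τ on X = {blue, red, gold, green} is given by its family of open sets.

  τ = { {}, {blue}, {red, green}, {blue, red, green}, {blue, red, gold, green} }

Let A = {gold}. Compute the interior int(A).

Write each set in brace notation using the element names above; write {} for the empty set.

{}

open subsets of A: {}; so int(A) = {}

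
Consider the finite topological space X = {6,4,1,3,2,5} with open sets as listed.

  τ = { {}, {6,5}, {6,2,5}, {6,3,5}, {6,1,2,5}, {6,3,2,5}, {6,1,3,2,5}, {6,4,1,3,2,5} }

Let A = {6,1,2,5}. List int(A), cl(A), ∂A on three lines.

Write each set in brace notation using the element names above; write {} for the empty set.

int(A) = {6,1,2,5}
cl(A)  = {6,4,1,3,2,5}
∂A     = {4,3}

opens ⊆ A: {}, {6,5}, {6,2,5}, {6,1,2,5}; union → int = {6,1,2,5}
complement {4,3}; its interior {}; cl(A) = X∖{} = {6,4,1,3,2,5}
boundary = {6,4,1,3,2,5} ∖ {6,1,2,5} = {4,3}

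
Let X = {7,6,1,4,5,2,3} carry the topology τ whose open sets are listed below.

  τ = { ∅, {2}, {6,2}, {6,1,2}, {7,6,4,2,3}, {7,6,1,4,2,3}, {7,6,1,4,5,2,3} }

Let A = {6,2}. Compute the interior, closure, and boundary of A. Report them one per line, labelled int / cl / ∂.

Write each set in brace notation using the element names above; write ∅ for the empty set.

int(A) = {6,2}
cl(A)  = {7,6,1,4,5,2,3}
∂A     = {7,1,4,5,3}

interior: largest open inside A is {6,2} (from ∅, {2}, {6,2})
cl via duality: int({7,1,4,5,3}) = ∅, so X∖∅ = {7,6,1,4,5,2,3}
cl∖int = {7,1,4,5,3}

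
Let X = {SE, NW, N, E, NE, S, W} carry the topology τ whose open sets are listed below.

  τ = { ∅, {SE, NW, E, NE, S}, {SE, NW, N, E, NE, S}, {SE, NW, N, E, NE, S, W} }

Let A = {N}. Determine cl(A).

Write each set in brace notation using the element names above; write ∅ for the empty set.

{N, W}

complement {SE, NW, E, NE, S, W}; its interior {SE, NW, E, NE, S}; cl(A) = X∖{SE, NW, E, NE, S} = {N, W}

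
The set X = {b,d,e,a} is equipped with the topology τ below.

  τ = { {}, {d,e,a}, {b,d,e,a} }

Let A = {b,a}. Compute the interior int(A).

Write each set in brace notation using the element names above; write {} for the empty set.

{}

open subsets of A: {}; so int(A) = {}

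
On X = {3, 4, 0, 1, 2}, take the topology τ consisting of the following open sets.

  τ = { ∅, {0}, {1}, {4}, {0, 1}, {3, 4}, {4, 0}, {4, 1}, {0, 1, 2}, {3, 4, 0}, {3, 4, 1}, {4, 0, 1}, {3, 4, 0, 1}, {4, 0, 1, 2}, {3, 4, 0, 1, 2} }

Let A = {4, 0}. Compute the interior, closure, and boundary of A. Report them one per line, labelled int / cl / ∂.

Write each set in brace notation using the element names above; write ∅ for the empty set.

interior: largest open inside A is {4, 0} (from ∅, {4}, {0}, {4, 0})
cl via duality: int({3, 1, 2}) = {1}, so X∖{1} = {3, 4, 0, 2}
cl∖int = {3, 2}

int(A) = {4, 0}
cl(A)  = {3, 4, 0, 2}
∂A     = {3, 2}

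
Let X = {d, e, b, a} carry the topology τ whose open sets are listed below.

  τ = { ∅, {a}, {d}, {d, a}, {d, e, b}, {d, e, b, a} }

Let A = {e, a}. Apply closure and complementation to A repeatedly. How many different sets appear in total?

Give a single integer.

closure: X∖int(X∖A) = X∖{d} = {e, b, a}
Let k=closure and c=complement:
  1. A     = {e, a}
  2. kA    = {e, b, a}
  3. cA    = {d, b}
  4. ckA   = {d}
  5. kcA   = {d, e, b}
  6. ckcA  = {a}
— saturated at 6

6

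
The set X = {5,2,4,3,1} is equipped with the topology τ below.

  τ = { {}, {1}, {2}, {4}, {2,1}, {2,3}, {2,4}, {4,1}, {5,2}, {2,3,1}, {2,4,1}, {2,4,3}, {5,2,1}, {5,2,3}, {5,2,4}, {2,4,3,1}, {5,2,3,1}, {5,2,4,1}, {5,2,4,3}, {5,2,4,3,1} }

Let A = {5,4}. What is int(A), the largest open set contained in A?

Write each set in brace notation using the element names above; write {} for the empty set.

{4}

opens ⊆ A: {}, {4}; union → int = {4}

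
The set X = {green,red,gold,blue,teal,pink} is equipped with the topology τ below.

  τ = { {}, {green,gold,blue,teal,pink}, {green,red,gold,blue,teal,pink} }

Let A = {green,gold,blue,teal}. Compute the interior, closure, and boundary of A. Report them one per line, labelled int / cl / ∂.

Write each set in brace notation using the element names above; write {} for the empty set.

int(A) = {}
cl(A)  = {green,red,gold,blue,teal,pink}
∂A     = {green,red,gold,blue,teal,pink}

interior: largest open inside A is {} (from {})
cl via duality: int({red,pink}) = {}, so X∖{} = {green,red,gold,blue,teal,pink}
cl∖int = {green,red,gold,blue,teal,pink}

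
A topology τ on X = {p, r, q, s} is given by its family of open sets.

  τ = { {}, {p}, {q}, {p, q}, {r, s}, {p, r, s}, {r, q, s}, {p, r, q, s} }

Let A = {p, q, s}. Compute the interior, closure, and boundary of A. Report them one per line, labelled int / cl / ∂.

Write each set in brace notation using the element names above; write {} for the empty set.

int(A) = {p, q}
cl(A)  = {p, r, q, s}
∂A     = {r, s}

open subsets of A: {}, {q}, {p}, {p, q}; so int(A) = {p, q}
closure: X∖int(X∖A) = X∖{} = {p, r, q, s}
∂A = {p, r, q, s} minus {p, q} = {r, s}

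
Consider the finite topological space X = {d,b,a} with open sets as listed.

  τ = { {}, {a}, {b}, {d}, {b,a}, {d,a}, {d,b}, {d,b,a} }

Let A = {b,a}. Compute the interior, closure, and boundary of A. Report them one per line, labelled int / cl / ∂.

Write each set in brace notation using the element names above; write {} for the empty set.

opens ⊆ A: {}, {b}, {a}, {b,a}; union → int = {b,a}
complement {d}; its interior {d}; cl(A) = X∖{d} = {b,a}
boundary = {b,a} ∖ {b,a} = {}

int(A) = {b,a}
cl(A)  = {b,a}
∂A     = {}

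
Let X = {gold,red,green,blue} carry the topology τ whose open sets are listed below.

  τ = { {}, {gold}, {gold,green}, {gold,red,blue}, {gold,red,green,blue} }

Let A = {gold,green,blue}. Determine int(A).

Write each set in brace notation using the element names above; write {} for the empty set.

opens ⊆ A: {}, {gold}, {gold,green}; union → int = {gold,green}

{gold,green}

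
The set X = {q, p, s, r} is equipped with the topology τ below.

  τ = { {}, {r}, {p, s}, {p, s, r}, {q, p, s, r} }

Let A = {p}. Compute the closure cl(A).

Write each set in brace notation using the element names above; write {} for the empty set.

{q, p, s}

X∖A={q, s, r}, int(X∖A)={r}, hence cl(A)={q, p, s}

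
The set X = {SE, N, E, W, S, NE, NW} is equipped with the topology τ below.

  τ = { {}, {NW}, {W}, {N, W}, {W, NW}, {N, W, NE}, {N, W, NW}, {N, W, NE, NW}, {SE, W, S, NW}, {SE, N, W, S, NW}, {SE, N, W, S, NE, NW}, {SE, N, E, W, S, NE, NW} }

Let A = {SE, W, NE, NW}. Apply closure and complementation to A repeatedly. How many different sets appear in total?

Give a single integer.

X∖A={N, E, S}, int(X∖A)={}, hence cl(A)={SE, N, E, W, S, NE, NW}
Orbit (k=closure, c=complement):
  1. A     = {SE, W, NE, NW}
  2. kA    = {SE, N, E, W, S, NE, NW}
  3. cA    = {N, E, S}
  4. ckA   = {}
  5. kcA   = {SE, N, E, S, NE}
  6. ckcA  = {W, NW}
(closed under both — stop)

6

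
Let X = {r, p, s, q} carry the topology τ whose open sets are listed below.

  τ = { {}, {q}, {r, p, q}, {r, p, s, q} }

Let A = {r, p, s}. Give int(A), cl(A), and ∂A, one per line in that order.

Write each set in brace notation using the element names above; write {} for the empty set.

int(A) = {}
cl(A)  = {r, p, s}
∂A     = {r, p, s}

open subsets of A: {}; so int(A) = {}
closure: X∖int(X∖A) = X∖{q} = {r, p, s}
∂A = {r, p, s} minus {} = {r, p, s}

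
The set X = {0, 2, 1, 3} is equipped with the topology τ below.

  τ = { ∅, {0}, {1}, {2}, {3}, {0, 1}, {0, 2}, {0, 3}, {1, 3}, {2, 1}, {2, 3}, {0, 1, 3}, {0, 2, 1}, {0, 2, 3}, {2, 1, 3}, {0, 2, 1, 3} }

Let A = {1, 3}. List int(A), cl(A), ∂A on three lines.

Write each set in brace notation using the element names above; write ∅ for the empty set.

interior: largest open inside A is {1, 3} (from ∅, {1}, {3}, {1, 3})
cl via duality: int({0, 2}) = {0, 2}, so X∖{0, 2} = {1, 3}
cl∖int = ∅

int(A) = {1, 3}
cl(A)  = {1, 3}
∂A     = ∅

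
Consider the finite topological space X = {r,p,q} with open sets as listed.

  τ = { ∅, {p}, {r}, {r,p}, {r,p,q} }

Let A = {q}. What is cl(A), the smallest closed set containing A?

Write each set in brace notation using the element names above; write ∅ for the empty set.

{q}

X∖A={r,p}, int(X∖A)={r,p}, hence cl(A)={q}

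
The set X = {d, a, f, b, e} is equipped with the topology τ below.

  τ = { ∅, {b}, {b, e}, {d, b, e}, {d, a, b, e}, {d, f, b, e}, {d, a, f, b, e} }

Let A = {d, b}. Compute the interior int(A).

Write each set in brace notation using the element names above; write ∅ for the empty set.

{b}

interior: largest open inside A is {b} (from ∅, {b})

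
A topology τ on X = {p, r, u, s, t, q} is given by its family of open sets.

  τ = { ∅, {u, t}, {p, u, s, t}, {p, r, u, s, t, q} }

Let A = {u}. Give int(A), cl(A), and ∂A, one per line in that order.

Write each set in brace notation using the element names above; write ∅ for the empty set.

interior: largest open inside A is ∅ (from ∅)
cl via duality: int({p, r, s, t, q}) = ∅, so X∖∅ = {p, r, u, s, t, q}
cl∖int = {p, r, u, s, t, q}

int(A) = ∅
cl(A)  = {p, r, u, s, t, q}
∂A     = {p, r, u, s, t, q}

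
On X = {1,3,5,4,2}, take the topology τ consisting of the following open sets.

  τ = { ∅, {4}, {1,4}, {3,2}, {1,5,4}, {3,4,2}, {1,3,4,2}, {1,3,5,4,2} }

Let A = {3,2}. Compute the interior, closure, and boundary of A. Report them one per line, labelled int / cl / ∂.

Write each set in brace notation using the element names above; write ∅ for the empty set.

int(A) = {3,2}
cl(A)  = {3,2}
∂A     = ∅

interior: largest open inside A is {3,2} (from ∅, {3,2})
cl via duality: int({1,5,4}) = {1,5,4}, so X∖{1,5,4} = {3,2}
cl∖int = ∅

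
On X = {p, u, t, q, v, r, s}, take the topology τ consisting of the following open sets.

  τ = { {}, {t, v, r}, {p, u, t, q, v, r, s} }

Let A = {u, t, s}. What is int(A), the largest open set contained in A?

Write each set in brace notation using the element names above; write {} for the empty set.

{}

open subsets of A: {}; so int(A) = {}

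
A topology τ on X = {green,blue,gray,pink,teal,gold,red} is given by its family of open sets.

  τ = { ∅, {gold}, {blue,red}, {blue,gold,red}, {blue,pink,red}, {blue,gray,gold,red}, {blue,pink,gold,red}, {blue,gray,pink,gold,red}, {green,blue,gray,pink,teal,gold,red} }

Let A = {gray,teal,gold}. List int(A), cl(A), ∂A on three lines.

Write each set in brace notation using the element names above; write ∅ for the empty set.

int(A) = {gold}
cl(A)  = {green,gray,teal,gold}
∂A     = {green,gray,teal}

opens ⊆ A: ∅, {gold}; union → int = {gold}
complement {green,blue,pink,red}; its interior {blue,pink,red}; cl(A) = X∖{blue,pink,red} = {green,gray,teal,gold}
boundary = {green,gray,teal,gold} ∖ {gold} = {green,gray,teal}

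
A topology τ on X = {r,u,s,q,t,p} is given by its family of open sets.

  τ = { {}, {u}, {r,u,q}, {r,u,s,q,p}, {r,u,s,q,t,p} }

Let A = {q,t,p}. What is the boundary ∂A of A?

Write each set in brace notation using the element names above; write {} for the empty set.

{r,s,q,t,p}

interior: largest open inside A is {} (from {})
cl via duality: int({r,u,s}) = {u}, so X∖{u} = {r,s,q,t,p}
cl∖int = {r,s,q,t,p}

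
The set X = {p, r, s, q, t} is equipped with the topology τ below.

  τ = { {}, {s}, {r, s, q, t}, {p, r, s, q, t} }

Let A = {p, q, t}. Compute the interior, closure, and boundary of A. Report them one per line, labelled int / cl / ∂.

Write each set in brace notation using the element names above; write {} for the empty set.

opens ⊆ A: {}; union → int = {}
complement {r, s}; its interior {s}; cl(A) = X∖{s} = {p, r, q, t}
boundary = {p, r, q, t} ∖ {} = {p, r, q, t}

int(A) = {}
cl(A)  = {p, r, q, t}
∂A     = {p, r, q, t}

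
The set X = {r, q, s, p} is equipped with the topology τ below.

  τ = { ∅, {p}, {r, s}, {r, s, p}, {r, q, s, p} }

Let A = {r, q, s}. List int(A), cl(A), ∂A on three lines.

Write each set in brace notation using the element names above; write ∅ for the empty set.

opens ⊆ A: ∅, {r, s}; union → int = {r, s}
complement {p}; its interior {p}; cl(A) = X∖{p} = {r, q, s}
boundary = {r, q, s} ∖ {r, s} = {q}

int(A) = {r, s}
cl(A)  = {r, q, s}
∂A     = {q}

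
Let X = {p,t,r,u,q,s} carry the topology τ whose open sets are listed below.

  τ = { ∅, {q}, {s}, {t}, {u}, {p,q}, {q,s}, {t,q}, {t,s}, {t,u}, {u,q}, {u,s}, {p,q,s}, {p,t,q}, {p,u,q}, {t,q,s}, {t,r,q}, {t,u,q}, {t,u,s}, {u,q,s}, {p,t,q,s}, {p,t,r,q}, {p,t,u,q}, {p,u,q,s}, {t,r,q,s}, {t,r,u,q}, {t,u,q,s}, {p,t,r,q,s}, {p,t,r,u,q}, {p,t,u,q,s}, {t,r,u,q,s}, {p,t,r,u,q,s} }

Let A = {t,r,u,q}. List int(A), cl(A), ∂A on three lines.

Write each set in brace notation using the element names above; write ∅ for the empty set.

open subsets of A: ∅, {t}, {u}, {q}, {t,q}, {t,u}, {u,q}, {t,r,q}, {t,u,q}, {t,r,u,q}; so int(A) = {t,r,u,q}
closure: X∖int(X∖A) = X∖{s} = {p,t,r,u,q}
∂A = {p,t,r,u,q} minus {t,r,u,q} = {p}

int(A) = {t,r,u,q}
cl(A)  = {p,t,r,u,q}
∂A     = {p}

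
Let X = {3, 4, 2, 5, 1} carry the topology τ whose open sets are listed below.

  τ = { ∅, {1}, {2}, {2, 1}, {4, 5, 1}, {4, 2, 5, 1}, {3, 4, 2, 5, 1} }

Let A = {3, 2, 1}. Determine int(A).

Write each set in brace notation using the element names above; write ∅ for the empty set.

{2, 1}

U open, U⊆A: ∅, {2}, {1}, {2, 1}. int(A) = ⋃ = {2, 1}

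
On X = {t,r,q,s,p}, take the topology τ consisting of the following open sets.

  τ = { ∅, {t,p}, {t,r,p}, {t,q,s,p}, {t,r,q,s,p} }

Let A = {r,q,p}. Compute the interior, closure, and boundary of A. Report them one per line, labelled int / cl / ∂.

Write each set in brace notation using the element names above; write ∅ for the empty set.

interior: largest open inside A is ∅ (from ∅)
cl via duality: int({t,s}) = ∅, so X∖∅ = {t,r,q,s,p}
cl∖int = {t,r,q,s,p}

int(A) = ∅
cl(A)  = {t,r,q,s,p}
∂A     = {t,r,q,s,p}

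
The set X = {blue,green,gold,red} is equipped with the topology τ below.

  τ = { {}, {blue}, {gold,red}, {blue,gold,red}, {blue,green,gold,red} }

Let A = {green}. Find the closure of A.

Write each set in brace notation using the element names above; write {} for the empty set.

closure: X∖int(X∖A) = X∖{blue,gold,red} = {green}

{green}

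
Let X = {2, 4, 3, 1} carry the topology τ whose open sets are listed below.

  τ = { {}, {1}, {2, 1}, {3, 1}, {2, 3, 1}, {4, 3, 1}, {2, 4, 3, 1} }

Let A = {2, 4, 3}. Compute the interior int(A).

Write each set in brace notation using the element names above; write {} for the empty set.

open subsets of A: {}; so int(A) = {}

{}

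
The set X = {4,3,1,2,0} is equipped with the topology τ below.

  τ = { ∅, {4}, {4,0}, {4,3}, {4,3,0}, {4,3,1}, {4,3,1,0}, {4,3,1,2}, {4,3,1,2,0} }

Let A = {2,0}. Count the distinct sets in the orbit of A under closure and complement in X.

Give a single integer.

4

cl via duality: int({4,3,1}) = {4,3,1}, so X∖{4,3,1} = {2,0}
Write k for closure, c for complement:
  1. A     = {2,0}
  2. cA    = {4,3,1}
  3. kcA   = {4,3,1,2,0}
  4. ckcA  = ∅
applying k or c yields no new set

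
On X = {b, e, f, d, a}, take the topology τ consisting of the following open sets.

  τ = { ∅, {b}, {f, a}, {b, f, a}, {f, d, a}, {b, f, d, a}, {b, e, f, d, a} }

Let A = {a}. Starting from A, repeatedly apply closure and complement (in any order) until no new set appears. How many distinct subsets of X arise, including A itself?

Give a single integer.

complement {b, e, f, d}; its interior {b}; cl(A) = X∖{b} = {e, f, d, a}
With k = closure, c = complement:
  1. A     = {a}
  2. kA    = {e, f, d, a}
  3. cA    = {b, e, f, d}
  4. ckA   = {b}
  5. kcA   = {b, e, f, d, a}
  6. kckA  = {b, e}
  7. ckcA  = ∅
  8. ckckA = {f, d, a}
k, c of each give nothing new

8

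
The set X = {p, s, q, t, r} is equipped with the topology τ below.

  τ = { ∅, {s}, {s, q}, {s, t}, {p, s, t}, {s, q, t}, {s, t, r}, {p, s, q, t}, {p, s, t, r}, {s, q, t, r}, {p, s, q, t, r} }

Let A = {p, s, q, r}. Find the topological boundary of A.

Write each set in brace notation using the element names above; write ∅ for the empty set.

U open, U⊆A: ∅, {s}, {s, q}. int(A) = ⋃ = {s, q}
X∖A={t}, int(X∖A)=∅, hence cl(A)={p, s, q, t, r}
∂A: remove int from cl → {p, t, r}

{p, t, r}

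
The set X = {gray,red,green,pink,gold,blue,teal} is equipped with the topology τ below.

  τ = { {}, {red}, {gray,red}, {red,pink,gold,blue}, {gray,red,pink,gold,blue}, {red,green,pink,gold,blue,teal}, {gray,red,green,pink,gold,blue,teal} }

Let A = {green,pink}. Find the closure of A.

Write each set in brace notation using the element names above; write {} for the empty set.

{green,pink,gold,blue,teal}

complement {gray,red,gold,blue,teal}; its interior {gray,red}; cl(A) = X∖{gray,red} = {green,pink,gold,blue,teal}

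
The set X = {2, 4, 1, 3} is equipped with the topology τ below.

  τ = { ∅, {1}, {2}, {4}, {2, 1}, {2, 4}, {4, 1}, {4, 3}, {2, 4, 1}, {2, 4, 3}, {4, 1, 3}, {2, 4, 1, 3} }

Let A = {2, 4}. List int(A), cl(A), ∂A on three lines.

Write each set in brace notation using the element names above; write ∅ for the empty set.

int(A) = {2, 4}
cl(A)  = {2, 4, 3}
∂A     = {3}

open subsets of A: ∅, {4}, {2}, {2, 4}; so int(A) = {2, 4}
closure: X∖int(X∖A) = X∖{1} = {2, 4, 3}
∂A = {2, 4, 3} minus {2, 4} = {3}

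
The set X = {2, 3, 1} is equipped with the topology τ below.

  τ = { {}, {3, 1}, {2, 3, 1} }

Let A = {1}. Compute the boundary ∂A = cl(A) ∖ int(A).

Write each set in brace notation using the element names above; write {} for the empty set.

U open, U⊆A: {}. int(A) = ⋃ = {}
X∖A={2, 3}, int(X∖A)={}, hence cl(A)={2, 3, 1}
∂A: remove int from cl → {2, 3, 1}

{2, 3, 1}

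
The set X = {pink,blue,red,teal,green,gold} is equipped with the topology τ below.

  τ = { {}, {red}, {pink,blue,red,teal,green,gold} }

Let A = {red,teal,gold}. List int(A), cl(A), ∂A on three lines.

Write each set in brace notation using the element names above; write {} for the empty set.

open subsets of A: {}, {red}; so int(A) = {red}
closure: X∖int(X∖A) = X∖{} = {pink,blue,red,teal,green,gold}
∂A = {pink,blue,red,teal,green,gold} minus {red} = {pink,blue,teal,green,gold}

int(A) = {red}
cl(A)  = {pink,blue,red,teal,green,gold}
∂A     = {pink,blue,teal,green,gold}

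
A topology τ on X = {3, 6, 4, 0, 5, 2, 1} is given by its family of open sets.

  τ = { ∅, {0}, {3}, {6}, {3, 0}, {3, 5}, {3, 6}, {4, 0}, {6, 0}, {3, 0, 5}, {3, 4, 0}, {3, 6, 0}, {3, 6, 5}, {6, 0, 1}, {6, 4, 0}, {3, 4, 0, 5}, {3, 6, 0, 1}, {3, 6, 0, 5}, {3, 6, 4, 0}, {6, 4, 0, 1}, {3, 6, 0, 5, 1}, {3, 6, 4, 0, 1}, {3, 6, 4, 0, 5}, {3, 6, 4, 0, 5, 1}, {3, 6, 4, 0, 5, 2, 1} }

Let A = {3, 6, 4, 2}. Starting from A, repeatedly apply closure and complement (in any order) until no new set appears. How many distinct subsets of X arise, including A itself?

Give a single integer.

10

cl via duality: int({0, 5, 1}) = {0}, so X∖{0} = {3, 6, 4, 5, 2, 1}
Write k for closure, c for complement:
  1. A     = {3, 6, 4, 2}
  2. kA    = {3, 6, 4, 5, 2, 1}
  3. cA    = {0, 5, 1}
  4. ckA   = {0}
  5. kcA   = {4, 0, 5, 2, 1}
  6. kckA  = {4, 0, 2, 1}
  7. ckcA  = {3, 6}
  8. ckckA = {3, 6, 5}
  9. kckcA = {3, 6, 5, 2, 1}
  10. ckckcA = {4, 0}
applying k or c yields no new set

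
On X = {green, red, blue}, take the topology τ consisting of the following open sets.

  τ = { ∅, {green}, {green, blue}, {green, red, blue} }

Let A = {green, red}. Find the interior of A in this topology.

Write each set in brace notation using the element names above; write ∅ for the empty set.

{green}

interior: largest open inside A is {green} (from ∅, {green})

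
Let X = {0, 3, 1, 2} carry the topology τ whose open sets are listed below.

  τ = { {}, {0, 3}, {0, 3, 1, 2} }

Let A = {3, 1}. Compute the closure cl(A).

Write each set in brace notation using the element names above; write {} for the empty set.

{0, 3, 1, 2}

complement {0, 2}; its interior {}; cl(A) = X∖{} = {0, 3, 1, 2}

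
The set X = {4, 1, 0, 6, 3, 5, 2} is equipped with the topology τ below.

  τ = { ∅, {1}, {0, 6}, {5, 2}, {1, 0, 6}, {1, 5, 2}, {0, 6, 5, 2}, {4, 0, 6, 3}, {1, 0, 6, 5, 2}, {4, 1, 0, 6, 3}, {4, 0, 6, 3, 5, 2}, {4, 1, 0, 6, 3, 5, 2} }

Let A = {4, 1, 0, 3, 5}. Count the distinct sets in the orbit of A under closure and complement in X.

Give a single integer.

6

complement {6, 2}; its interior ∅; cl(A) = X∖∅ = {4, 1, 0, 6, 3, 5, 2}
With k = closure, c = complement:
  1. A     = {4, 1, 0, 3, 5}
  2. kA    = {4, 1, 0, 6, 3, 5, 2}
  3. cA    = {6, 2}
  4. ckA   = ∅
  5. kcA   = {4, 0, 6, 3, 5, 2}
  6. ckcA  = {1}
k, c of each give nothing new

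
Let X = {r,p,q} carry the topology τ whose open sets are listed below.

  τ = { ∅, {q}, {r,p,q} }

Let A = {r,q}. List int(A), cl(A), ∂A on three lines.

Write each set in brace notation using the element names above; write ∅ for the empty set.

opens ⊆ A: ∅, {q}; union → int = {q}
complement {p}; its interior ∅; cl(A) = X∖∅ = {r,p,q}
boundary = {r,p,q} ∖ {q} = {r,p}

int(A) = {q}
cl(A)  = {r,p,q}
∂A     = {r,p}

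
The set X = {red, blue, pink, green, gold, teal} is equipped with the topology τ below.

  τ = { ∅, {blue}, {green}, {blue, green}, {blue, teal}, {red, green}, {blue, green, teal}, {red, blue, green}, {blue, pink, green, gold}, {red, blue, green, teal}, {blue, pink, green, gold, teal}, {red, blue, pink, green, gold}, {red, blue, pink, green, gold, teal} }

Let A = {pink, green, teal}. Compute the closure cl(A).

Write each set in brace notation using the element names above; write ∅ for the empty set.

cl via duality: int({red, blue, gold}) = {blue}, so X∖{blue} = {red, pink, green, gold, teal}

{red, pink, green, gold, teal}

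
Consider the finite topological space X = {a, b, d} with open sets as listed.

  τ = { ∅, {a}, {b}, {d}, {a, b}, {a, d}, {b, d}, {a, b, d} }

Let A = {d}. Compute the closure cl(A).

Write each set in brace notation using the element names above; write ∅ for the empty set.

cl via duality: int({a, b}) = {a, b}, so X∖{a, b} = {d}

{d}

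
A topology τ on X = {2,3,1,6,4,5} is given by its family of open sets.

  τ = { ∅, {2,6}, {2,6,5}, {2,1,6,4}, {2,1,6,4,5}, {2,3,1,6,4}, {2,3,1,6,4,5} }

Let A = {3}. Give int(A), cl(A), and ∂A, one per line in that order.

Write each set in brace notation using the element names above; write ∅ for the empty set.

int(A) = ∅
cl(A)  = {3}
∂A     = {3}

open subsets of A: ∅; so int(A) = ∅
closure: X∖int(X∖A) = X∖{2,1,6,4,5} = {3}
∂A = {3} minus ∅ = {3}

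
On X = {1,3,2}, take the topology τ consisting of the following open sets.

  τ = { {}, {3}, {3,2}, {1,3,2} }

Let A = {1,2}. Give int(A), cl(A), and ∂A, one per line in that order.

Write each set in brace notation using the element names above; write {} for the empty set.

interior: largest open inside A is {} (from {})
cl via duality: int({3}) = {3}, so X∖{3} = {1,2}
cl∖int = {1,2}

int(A) = {}
cl(A)  = {1,2}
∂A     = {1,2}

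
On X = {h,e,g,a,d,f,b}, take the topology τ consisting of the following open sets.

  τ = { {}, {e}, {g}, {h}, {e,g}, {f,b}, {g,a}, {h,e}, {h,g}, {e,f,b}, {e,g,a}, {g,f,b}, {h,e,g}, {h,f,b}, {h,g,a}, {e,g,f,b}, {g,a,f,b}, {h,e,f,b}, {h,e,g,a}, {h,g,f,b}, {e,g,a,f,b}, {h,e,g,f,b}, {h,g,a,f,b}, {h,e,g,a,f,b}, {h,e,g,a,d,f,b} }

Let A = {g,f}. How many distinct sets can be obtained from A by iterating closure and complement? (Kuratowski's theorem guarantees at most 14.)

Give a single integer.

cl via duality: int({h,e,a,d,b}) = {h,e}, so X∖{h,e} = {g,a,d,f,b}
Write k for closure, c for complement:
  1. A     = {g,f}
  2. kA    = {g,a,d,f,b}
  3. cA    = {h,e,a,d,b}
  4. ckA   = {h,e}
  5. kcA   = {h,e,a,d,f,b}
  6. kckA  = {h,e,d}
  7. ckcA  = {g}
  8. ckckA = {g,a,f,b}
  9. kckcA = {g,a,d}
  10. ckckcA = {h,e,f,b}
  11. kckckcA = {h,e,d,f,b}
  12. ckckckcA = {g,a}
applying k or c yields no new set

12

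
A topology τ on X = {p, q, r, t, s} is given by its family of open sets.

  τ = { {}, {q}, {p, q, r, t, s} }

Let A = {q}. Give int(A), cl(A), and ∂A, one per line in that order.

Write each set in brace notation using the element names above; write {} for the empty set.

int(A) = {q}
cl(A)  = {p, q, r, t, s}
∂A     = {p, r, t, s}

opens ⊆ A: {}, {q}; union → int = {q}
complement {p, r, t, s}; its interior {}; cl(A) = X∖{} = {p, q, r, t, s}
boundary = {p, q, r, t, s} ∖ {q} = {p, r, t, s}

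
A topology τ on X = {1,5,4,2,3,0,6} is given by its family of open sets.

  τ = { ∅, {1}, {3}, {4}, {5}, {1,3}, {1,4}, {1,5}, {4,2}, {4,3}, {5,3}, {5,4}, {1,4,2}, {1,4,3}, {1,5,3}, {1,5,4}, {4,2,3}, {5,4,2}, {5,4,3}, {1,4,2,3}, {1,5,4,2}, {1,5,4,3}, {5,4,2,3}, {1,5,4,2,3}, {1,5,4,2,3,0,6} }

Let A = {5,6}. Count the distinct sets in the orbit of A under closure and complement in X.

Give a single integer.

X∖A={1,4,2,3,0}, int(X∖A)={1,4,2,3}, hence cl(A)={5,0,6}
Orbit (k=closure, c=complement):
  1. A     = {5,6}
  2. kA    = {5,0,6}
  3. cA    = {1,4,2,3,0}
  4. ckA   = {1,4,2,3}
  5. kcA   = {1,4,2,3,0,6}
  6. ckcA  = {5}
(closed under both — stop)

6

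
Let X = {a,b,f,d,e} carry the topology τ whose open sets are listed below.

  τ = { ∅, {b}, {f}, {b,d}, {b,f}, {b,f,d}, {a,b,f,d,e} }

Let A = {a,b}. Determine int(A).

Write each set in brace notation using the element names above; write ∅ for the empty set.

{b}

interior: largest open inside A is {b} (from ∅, {b})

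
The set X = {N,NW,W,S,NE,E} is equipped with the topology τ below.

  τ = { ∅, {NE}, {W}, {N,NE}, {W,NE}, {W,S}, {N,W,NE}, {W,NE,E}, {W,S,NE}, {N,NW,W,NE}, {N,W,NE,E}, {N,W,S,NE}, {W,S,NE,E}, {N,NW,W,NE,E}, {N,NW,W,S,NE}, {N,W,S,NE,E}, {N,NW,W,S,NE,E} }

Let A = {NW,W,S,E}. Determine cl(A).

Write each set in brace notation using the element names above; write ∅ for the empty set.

closure: X∖int(X∖A) = X∖{N,NE} = {NW,W,S,E}

{NW,W,S,E}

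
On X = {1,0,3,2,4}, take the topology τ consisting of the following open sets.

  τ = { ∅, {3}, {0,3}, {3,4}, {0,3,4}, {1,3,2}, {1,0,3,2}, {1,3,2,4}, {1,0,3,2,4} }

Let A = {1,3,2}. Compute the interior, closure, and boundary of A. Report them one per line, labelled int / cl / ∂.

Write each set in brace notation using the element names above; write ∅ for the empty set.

int(A) = {1,3,2}
cl(A)  = {1,0,3,2,4}
∂A     = {0,4}

opens ⊆ A: ∅, {3}, {1,3,2}; union → int = {1,3,2}
complement {0,4}; its interior ∅; cl(A) = X∖∅ = {1,0,3,2,4}
boundary = {1,0,3,2,4} ∖ {1,3,2} = {0,4}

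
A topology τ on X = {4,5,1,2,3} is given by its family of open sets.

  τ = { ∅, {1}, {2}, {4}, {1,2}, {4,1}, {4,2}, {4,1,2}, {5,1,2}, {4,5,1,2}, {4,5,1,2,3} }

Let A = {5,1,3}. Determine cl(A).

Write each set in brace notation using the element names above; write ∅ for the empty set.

complement {4,2}; its interior {4,2}; cl(A) = X∖{4,2} = {5,1,3}

{5,1,3}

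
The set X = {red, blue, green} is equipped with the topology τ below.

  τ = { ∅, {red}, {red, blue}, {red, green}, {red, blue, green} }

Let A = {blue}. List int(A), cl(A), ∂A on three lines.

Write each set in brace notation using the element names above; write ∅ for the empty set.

int(A) = ∅
cl(A)  = {blue}
∂A     = {blue}

interior: largest open inside A is ∅ (from ∅)
cl via duality: int({red, green}) = {red, green}, so X∖{red, green} = {blue}
cl∖int = {blue}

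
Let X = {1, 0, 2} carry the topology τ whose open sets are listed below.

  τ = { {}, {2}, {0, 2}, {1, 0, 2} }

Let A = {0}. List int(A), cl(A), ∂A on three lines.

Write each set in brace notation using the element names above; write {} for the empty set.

int(A) = {}
cl(A)  = {1, 0}
∂A     = {1, 0}

interior: largest open inside A is {} (from {})
cl via duality: int({1, 2}) = {2}, so X∖{2} = {1, 0}
cl∖int = {1, 0}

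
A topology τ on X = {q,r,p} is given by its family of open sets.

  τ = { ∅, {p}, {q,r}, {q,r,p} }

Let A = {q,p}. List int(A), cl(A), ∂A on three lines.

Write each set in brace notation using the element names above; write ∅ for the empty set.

U open, U⊆A: ∅, {p}. int(A) = ⋃ = {p}
X∖A={r}, int(X∖A)=∅, hence cl(A)={q,r,p}
∂A: remove int from cl → {q,r}

int(A) = {p}
cl(A)  = {q,r,p}
∂A     = {q,r}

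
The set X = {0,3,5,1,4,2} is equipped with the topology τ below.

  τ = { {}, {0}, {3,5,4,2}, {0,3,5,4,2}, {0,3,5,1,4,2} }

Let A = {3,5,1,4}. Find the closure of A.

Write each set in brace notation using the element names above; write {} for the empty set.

X∖A={0,2}, int(X∖A)={0}, hence cl(A)={3,5,1,4,2}

{3,5,1,4,2}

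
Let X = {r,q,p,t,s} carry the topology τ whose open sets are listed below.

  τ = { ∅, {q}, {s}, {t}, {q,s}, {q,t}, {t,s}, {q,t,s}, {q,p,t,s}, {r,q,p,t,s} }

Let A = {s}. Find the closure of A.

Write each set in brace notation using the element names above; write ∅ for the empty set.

X∖A={r,q,p,t}, int(X∖A)={q,t}, hence cl(A)={r,p,s}

{r,p,s}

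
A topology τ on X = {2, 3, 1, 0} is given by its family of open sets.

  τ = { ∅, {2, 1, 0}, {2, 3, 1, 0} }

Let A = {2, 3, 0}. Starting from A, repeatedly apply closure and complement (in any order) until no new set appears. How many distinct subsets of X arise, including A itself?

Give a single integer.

X∖A={1}, int(X∖A)=∅, hence cl(A)={2, 3, 1, 0}
Orbit (k=closure, c=complement):
  1. A     = {2, 3, 0}
  2. kA    = {2, 3, 1, 0}
  3. cA    = {1}
  4. ckA   = ∅
(closed under both — stop)

4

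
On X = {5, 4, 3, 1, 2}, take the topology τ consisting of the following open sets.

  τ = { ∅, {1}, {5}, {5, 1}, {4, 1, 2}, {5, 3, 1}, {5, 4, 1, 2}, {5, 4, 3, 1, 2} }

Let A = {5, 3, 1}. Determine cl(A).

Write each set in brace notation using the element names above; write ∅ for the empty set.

X∖A={4, 2}, int(X∖A)=∅, hence cl(A)={5, 4, 3, 1, 2}

{5, 4, 3, 1, 2}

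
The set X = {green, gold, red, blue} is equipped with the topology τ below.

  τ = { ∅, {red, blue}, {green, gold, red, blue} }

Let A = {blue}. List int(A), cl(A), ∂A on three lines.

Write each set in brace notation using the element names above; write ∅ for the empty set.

opens ⊆ A: ∅; union → int = ∅
complement {green, gold, red}; its interior ∅; cl(A) = X∖∅ = {green, gold, red, blue}
boundary = {green, gold, red, blue} ∖ ∅ = {green, gold, red, blue}

int(A) = ∅
cl(A)  = {green, gold, red, blue}
∂A     = {green, gold, red, blue}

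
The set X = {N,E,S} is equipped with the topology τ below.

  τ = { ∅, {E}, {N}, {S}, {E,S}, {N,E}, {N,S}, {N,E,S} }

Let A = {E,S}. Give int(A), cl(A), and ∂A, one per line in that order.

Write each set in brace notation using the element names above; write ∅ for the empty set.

open subsets of A: ∅, {S}, {E}, {E,S}; so int(A) = {E,S}
closure: X∖int(X∖A) = X∖{N} = {E,S}
∂A = {E,S} minus {E,S} = ∅

int(A) = {E,S}
cl(A)  = {E,S}
∂A     = ∅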